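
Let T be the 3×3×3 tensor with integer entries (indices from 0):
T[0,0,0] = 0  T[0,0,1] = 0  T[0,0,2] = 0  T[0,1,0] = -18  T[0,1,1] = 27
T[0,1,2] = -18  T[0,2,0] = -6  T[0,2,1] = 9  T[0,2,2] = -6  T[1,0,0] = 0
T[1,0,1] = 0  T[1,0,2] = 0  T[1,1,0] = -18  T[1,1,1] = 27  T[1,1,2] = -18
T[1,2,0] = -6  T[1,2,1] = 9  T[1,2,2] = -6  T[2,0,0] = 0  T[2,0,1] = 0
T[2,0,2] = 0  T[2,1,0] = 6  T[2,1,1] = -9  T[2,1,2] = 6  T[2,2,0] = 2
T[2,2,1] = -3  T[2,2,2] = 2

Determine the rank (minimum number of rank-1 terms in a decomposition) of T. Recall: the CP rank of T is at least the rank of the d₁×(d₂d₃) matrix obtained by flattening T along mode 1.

Lower bound: T ≠ 0 (e.g. T[0,1,0] = -18), so rank(T) ≥ 1.
Upper bound: if T = a ⊗ b ⊗ c then every fibre of T is a multiple of the corresponding factor, so read the factors off the fibres through the nonzero entry T[0,1,0] = -18.
The mode-1 fibre T[:,1,0] = [-18, -18, 6] gives a = [3, 3, -1] (primitive direction); the mode-2 fibre T[0,:,0] = [0, -18, -6] gives b = [0, 3, 1]; then c[k] = T[0,1,k] / (a[0]·b[1]) = [-18, 27, -18] / 9 = [-2, 3, -2].
Expanding [3, 3, -1] ⊗ [0, 3, 1] ⊗ [-2, 3, -2] reproduces all 27 entries of T, so T = [3, 3, -1] ⊗ [0, 3, 1] ⊗ [-2, 3, -2] and rank(T) ≤ 1.
These bounds meet, so rank(T) = 1.

1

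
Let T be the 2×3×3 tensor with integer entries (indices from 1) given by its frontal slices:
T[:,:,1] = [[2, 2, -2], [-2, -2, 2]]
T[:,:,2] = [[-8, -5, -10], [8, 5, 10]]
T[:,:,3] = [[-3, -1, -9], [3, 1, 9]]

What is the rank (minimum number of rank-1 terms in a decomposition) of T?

Lower bound: in the mode-2 unfolding of T (rows indexed by j, columns by (i,k)) the 2×2 minor on rows j ∈ {1, 2}, columns (i,k) ∈ {(1,1), (1,2)} is det [[2, -8], [2, -5]] = 6 ≠ 0, so that unfolding has rank ≥ 2 and hence rank(T) ≥ 2 (CP rank is at least every unfolding rank, though it can be larger).
Upper bound: T[i,:,:] = a[i]·M for every slice, with a = [1, -1] and M = [[2, -8, -3], [2, -5, -1], [-2, -10, -9]] (rows j, columns k).
The rows of M satisfy (row 3) = 5·(row 1) − 6·(row 2), so splitting by rows, M = [1, 0, 5][2, -8, -3]ᵀ + [0, 1, -6][2, -5, -1]ᵀ.
Hence T = [1, -1] ⊗ [1, 0, 5] ⊗ [2, -8, -3] + [1, -1] ⊗ [0, 1, -6] ⊗ [2, -5, -1], so rank(T) ≤ 2.
These bounds meet, so rank(T) = 2.

2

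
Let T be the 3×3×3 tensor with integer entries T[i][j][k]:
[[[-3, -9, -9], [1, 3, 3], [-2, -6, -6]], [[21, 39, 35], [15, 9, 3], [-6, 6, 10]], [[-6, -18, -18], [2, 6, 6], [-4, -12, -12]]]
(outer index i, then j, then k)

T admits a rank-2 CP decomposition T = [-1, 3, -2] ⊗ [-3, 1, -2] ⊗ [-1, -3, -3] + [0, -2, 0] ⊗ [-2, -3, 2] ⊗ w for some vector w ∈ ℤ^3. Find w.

w = [3, 3, 2]

Subtract the known terms from T to get the rank-1 residual R = [0, -2, 0] ⊗ [-2, -3, 2] ⊗ w, so R[i,j,k] = a[i]·b[j]·w[k]. Pick indices with nonzero a[1]·b[0] = (-2)·(-2) = 4. Only the fibre through (1,0,·) is needed: R[1,0,:] = T[1,0,:] − Σₗ aₗ[1]bₗ[0]cₗ = [21, 39, 35] − (3)·(-3)·[-1, -3, -3] = [12, 12, 8]. Then w[k] = R[1,0,k] / 4 for each k, giving w = [12, 12, 8] / 4 = [3, 3, 2].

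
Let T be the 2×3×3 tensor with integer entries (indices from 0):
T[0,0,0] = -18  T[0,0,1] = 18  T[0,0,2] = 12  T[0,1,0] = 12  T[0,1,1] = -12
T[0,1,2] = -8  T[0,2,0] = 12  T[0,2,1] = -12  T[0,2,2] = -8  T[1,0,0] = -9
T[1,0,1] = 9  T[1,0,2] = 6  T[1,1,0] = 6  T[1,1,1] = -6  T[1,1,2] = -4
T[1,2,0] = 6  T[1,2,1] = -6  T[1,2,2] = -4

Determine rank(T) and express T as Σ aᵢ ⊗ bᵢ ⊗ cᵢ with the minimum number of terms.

Lower bound: T ≠ 0 (e.g. T[0,0,0] = -18), so rank(T) ≥ 1.
Upper bound: if T = a ⊗ b ⊗ c then every fibre of T is a multiple of the corresponding factor, so read the factors off the fibres through the nonzero entry T[0,0,0] = -18.
The mode-1 fibre T[:,0,0] = [-18, -9] gives a = (2, 1) (primitive direction); the mode-2 fibre T[0,:,0] = [-18, 12, 12] gives b = (3, -2, -2); then c[k] = T[0,0,k] / (a[0]·b[0]) = [-18, 18, 12] / 6 = (-3, 3, 2).
Expanding (2, 1) ⊗ (3, -2, -2) ⊗ (-3, 3, 2) reproduces all 18 entries of T, so T = (2, 1) ⊗ (3, -2, -2) ⊗ (-3, 3, 2) and rank(T) ≤ 1.
These bounds meet, so rank(T) = 1.

rank(T) = 1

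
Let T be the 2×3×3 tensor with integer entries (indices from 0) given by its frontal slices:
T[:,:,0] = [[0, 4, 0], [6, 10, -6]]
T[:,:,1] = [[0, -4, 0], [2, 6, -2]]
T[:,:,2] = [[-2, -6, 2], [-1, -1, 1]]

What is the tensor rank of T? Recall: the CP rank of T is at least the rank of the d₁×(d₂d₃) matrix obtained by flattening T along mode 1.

Lower bound: in the mode-3 unfolding of T (rows indexed by k, columns by (i,j)) the 3×3 minor on rows k ∈ {0, 1, 2}, columns (i,j) ∈ {(0,0), (0,1), (1,0)} is det [[0, 4, 6], [0, -4, 2], [-2, -6, -1]] = -64 ≠ 0, so that unfolding has rank ≥ 3 and hence rank(T) ≥ 3 (CP rank is at least every unfolding rank, though it can be larger).
Upper bound: T is a sum of 3 rank-1 terms, T = (0, 1) ⊗ (1, 2, -1) ⊗ (4, 4, 0) + (1, 0) ⊗ (1, 2, -1) ⊗ (4, -4, -4) + (2, -1) ⊗ (1, 1, -1) ⊗ (-2, 2, 1) (one valid choice — decompositions are not unique — normalised so each a, b is primitive with positive first nonzero entry; check it by expanding all entries), so rank(T) ≤ 3.
These bounds meet, so rank(T) = 3.

3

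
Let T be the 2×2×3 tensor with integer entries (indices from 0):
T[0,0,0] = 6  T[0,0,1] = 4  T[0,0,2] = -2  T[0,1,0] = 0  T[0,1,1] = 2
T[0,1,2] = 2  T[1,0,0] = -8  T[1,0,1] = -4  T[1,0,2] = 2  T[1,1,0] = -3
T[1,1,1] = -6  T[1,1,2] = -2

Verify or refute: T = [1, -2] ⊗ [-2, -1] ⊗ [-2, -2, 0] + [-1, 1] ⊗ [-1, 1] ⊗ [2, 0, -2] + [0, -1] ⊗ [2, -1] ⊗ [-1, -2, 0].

Yes

Reconstruct entrywise from the claimed factors. For example, T[1,0,2] = 2 and Σₗ aₗ[1]bₗ[0]cₗ[2] = (-2)·(-2)·(0) + (1)·(-1)·(-2) + (-1)·(2)·(0) = 2; checking all 12 entries, every one matches. The claim holds.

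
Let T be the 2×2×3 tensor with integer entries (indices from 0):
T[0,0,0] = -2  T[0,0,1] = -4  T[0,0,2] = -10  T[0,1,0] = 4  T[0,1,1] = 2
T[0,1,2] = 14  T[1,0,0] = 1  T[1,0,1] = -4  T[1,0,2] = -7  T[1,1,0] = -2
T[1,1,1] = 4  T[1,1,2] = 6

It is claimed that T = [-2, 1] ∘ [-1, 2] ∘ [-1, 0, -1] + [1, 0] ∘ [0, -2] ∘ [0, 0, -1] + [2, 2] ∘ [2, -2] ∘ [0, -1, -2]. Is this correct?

No

Reconstruct entry (0,1,1) from the claimed factors: Σₗ aₗ[0]bₗ[1]cₗ[1] = (-2)·(2)·(0) + (1)·(-2)·(0) + (2)·(-2)·(-1) = 4, but T[0,1,1] = 2. The claim is false.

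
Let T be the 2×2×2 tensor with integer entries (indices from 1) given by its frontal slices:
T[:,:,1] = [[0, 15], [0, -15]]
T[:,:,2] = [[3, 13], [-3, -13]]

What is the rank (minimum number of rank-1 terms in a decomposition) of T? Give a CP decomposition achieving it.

rank(T) = 2

Lower bound: the mode-3 unfolding of T (rows indexed by k, columns by (i,j) = (1,1), (1,2), (2,1), (2,2)) is [[0, 15, 0, -15], [3, 13, -3, -13]].
There the 2×2 minor on rows k ∈ {1, 2}, columns (i,j) ∈ {(1,1), (1,2)} is det [[0, 15], [3, 13]] = -45 ≠ 0, so this unfolding has rank ≥ 2; CP rank is at least every unfolding rank, so rank(T) ≥ 2. (This is only a lower bound: in general the CP rank may exceed every unfolding rank, so we still need to exhibit 2 rank-1 terms summing to T.)
Upper bound — finding two terms. Every mode-1 slice of T is a multiple of one matrix: T[i,:,:] = a[i]·M with a = [1, -1] and M = [[0, 3], [15, 13]] (rows indexed by j, columns by k). So it suffices to write M as a sum of two rank-1 matrices.
Splitting M by its rows (j = 1, 2), M = [1, 0][0, 3]ᵀ + [0, 1][15, 13]ᵀ.
Hence T = [1, -1] ⊗ [1, 0] ⊗ [0, 3] + [1, -1] ⊗ [0, 1] ⊗ [15, 13], so rank(T) ≤ 2.
These bounds meet, so rank(T) = 2.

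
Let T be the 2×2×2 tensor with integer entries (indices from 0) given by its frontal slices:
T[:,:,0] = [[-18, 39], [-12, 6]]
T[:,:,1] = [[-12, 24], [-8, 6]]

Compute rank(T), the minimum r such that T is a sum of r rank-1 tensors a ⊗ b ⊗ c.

2

Lower bound: the mode-2 unfolding of T (rows indexed by j, columns by (i,k) = (0,0), (0,1), (1,0), (1,1)) is [[-18, -12, -12, -8], [39, 24, 6, 6]].
There the 2×2 minor on rows j ∈ {0, 1}, columns (i,k) ∈ {(0,0), (0,1)} is det [[-18, -12], [39, 24]] = 36 ≠ 0, so this unfolding has rank ≥ 2; CP rank is at least every unfolding rank, so rank(T) ≥ 2. (Unfolding ranks only ever bound the CP rank from below — rank(T) can be strictly larger than all of them — so the matching upper bound has to come from an explicit 2-term decomposition.)
Upper bound — finding two terms. Write S_k = T[:,:,k] for the frontal slices: S₀ = [[-18, 39], [-12, 6]], S₁ = [[-12, 24], [-8, 6]].
If T = a₁ ⊗ b₁ ⊗ c₁ + a₂ ⊗ b₂ ⊗ c₂ then each S_k = c₁[k]·a₁b₁ᵀ + c₂[k]·a₂b₂ᵀ. S₀ and S₁ are linearly independent, so a₁b₁ᵀ and a₂b₂ᵀ must span the same plane of matrices: they are the rank-1 matrices of the form x·S₀ + y·S₁.
det(x·S₀ + y·S₁) is 360·x² + 420·xy + 120·y² = 60·(3·x + 2·y)(2·x + y), vanishing at (x:y) = (2:-3) and (1:-2).
M₁ = 2·S₀ − 3·S₁ = [[0, 6], [0, -6]] = 6·[1, -1][0, 1]ᵀ and M₂ = S₀ − 2·S₁ = [[6, -9], [4, -6]] = [3, 2][2, -3]ᵀ, so take a₁ = [1, -1], b₁ = [0, 1], a₂ = [3, 2], b₂ = [2, -3].
Each slice is an integer combination of E₁ = a₁b₁ᵀ and E₂ = a₂b₂ᵀ: S₀ = 12·E₁ − 3·E₂, S₁ = 6·E₁ − 2·E₂; reading off coefficients, c₁ = [12, 6] and c₂ = [-3, -2].
Hence T = [1, -1] ⊗ [0, 1] ⊗ [12, 6] + [3, 2] ⊗ [2, -3] ⊗ [-3, -2], so rank(T) ≤ 2.
These bounds meet, so rank(T) = 2.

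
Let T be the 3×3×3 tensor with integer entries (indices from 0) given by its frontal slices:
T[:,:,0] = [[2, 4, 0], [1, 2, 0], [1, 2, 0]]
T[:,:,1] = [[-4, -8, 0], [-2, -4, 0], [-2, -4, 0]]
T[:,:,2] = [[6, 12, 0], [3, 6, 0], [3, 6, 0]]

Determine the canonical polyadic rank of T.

Lower bound: T ≠ 0 (e.g. T[0,0,0] = 2), so rank(T) ≥ 1.
Upper bound: if T = a (x) b (x) c then every fibre of T is a multiple of the corresponding factor, so read the factors off the fibres through the nonzero entry T[0,0,0] = 2.
The mode-1 fibre T[:,0,0] = [2, 1, 1] gives a = [2, 1, 1] (primitive direction); the mode-2 fibre T[0,:,0] = [2, 4, 0] gives b = [1, 2, 0]; then c[k] = T[0,0,k] / (a[0]·b[0]) = [2, -4, 6] / 2 = [1, -2, 3].
Expanding [2, 1, 1] (x) [1, 2, 0] (x) [1, -2, 3] reproduces all 27 entries of T, so T = [2, 1, 1] (x) [1, 2, 0] (x) [1, -2, 3] and rank(T) ≤ 1.
These bounds meet, so rank(T) = 1.

1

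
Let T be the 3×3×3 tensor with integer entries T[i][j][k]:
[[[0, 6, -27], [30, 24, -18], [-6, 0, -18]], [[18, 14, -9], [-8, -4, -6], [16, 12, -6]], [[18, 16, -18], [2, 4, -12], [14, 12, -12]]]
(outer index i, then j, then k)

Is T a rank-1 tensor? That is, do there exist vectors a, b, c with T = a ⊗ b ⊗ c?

The mode-3 unfolding of T (rows indexed by k, columns by (i,j) = (0,0), (0,1), (0,2), (1,0), (1,1), (1,2), (2,0), (2,1), (2,2)) is [[0, 30, -6, 18, -8, 16, 18, 2, 14], [6, 24, 0, 14, -4, 12, 16, 4, 12], [-27, -18, -18, -9, -6, -6, -18, -12, -12]].
There the 2×2 minor on rows k ∈ {0, 1}, columns (i,j) ∈ {(0,0), (0,1)} is det [[0, 30], [6, 24]] = -180 ≠ 0, so this unfolding has rank ≥ 2; CP rank is at least every unfolding rank, so rank(T) ≥ 2.
In particular rank(T) ≥ 2 > 1, so T is not rank-1.

No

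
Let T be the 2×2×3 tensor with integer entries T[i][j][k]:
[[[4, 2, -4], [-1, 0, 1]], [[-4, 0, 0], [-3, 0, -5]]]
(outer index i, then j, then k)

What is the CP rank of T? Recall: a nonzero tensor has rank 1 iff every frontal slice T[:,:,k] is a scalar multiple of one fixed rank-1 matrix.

3

Lower bound: the mode-3 unfolding of T (rows indexed by k, columns by (i,j) = (0,0), (0,1), (1,0), (1,1)) is [[4, -1, -4, -3], [2, 0, 0, 0], [-4, 1, 0, -5]].
There the 3×3 minor on rows k ∈ {0, 1, 2}, columns (i,j) ∈ {(0,0), (0,1), (1,0)} is det [[4, -1, -4], [2, 0, 0], [-4, 1, 0]] = -8 ≠ 0, so this unfolding has rank ≥ 3; CP rank is at least every unfolding rank, so rank(T) ≥ 3. (This is only a lower bound: in general the CP rank may exceed every unfolding rank, so we still need to exhibit 3 rank-1 terms summing to T.)
Upper bound: T is a sum of 3 rank-1 terms, T = [0, 1] ⊗ [1, 2] ⊗ [-2, 0, -2] + [1, -1] ⊗ [2, -1] ⊗ [1, 0, -1] + [1, 0] ⊗ [1, 0] ⊗ [2, 2, -2] (one valid choice — decompositions are not unique — normalised so each a, b is primitive with positive first nonzero entry; check it by expanding all entries), so rank(T) ≤ 3.
These bounds meet, so rank(T) = 3.
Check entry T[0,0,2] = -4: (0)·(1)·(-2) + (1)·(2)·(-1) + (1)·(1)·(-2) = -4.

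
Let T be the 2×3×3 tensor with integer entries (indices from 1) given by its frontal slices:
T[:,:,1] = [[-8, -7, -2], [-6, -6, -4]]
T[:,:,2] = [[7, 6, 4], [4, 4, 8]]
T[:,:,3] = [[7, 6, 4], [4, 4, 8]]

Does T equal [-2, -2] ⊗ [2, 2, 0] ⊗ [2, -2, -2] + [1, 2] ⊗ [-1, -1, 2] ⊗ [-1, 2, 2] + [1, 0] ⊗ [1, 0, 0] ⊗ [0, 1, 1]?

Reconstruct entry (1,1,1) from the claimed factors: Σₗ aₗ[1]bₗ[1]cₗ[1] = (-2)·(2)·(2) + (1)·(-1)·(-1) + (1)·(1)·(0) = -7, but T[1,1,1] = -8. The claim is false.

No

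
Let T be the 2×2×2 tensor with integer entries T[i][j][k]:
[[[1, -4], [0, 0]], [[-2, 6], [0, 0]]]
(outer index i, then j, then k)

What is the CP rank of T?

Lower bound: the mode-3 unfolding of T (rows indexed by k, columns by (i,j) = (0,0), (0,1), (1,0), (1,1)) is [[1, 0, -2, 0], [-4, 0, 6, 0]].
There the 2×2 minor on rows k ∈ {0, 1}, columns (i,j) ∈ {(0,0), (1,0)} is det [[1, -2], [-4, 6]] = -2 ≠ 0, so this unfolding has rank ≥ 2; CP rank is at least every unfolding rank, so rank(T) ≥ 2. (Unfolding ranks only ever bound the CP rank from below — rank(T) can be strictly larger than all of them — so the matching upper bound has to come from an explicit 2-term decomposition.)
Upper bound — finding two terms. Every mode-2 slice of T is a multiple of one matrix: T[:,j,:] = b[j]·M with b = [1, 0] and M = [[1, -4], [-2, 6]] (rows indexed by i, columns by k). So it suffices to write M as a sum of two rank-1 matrices.
Splitting M by its rows (i = 0, 1), M = [1, 0][1, -4]ᵀ + [0, 1][-2, 6]ᵀ.
Hence T = [1, 0] ⊗ [1, 0] ⊗ [1, -4] + [0, 1] ⊗ [1, 0] ⊗ [-2, 6], so rank(T) ≤ 2.
These bounds meet, so rank(T) = 2.

2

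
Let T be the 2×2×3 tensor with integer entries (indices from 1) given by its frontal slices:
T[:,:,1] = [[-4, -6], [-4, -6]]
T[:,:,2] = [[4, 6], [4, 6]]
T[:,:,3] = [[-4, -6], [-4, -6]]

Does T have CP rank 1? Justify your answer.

If T = a ∘ b ∘ c then every fibre of T is a multiple of the corresponding factor, so read the factors off the fibres through the nonzero entry T[1,1,1] = -4.
The mode-1 fibre T[:,1,1] = [-4, -4] gives a = (1, 1) (primitive direction); the mode-2 fibre T[1,:,1] = [-4, -6] gives b = (2, 3); then c[k] = T[1,1,k] / (a[1]·b[1]) = [-4, 4, -4] / 2 = (-2, 2, -2).
Expanding (1, 1) ∘ (2, 3) ∘ (-2, 2, -2) reproduces all 12 entries of T, so T = (1, 1) ∘ (2, 3) ∘ (-2, 2, -2) and rank(T) ≤ 1.
Equivalently every frontal slice T[:,:,k] is c[k] times the rank-1 matrix (1, 1) ∘ (2, 3). So T has rank 1 (it is nonzero).

Yes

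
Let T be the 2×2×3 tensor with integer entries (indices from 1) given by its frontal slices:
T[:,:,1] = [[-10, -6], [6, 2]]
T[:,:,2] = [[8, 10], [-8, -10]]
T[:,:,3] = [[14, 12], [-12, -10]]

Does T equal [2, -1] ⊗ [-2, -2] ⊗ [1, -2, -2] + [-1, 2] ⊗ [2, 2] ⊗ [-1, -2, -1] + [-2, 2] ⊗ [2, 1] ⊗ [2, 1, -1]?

Yes

Reconstruct entrywise from the claimed factors. For example, T[1,1,1] = -10 and Σₗ aₗ[1]bₗ[1]cₗ[1] = (2)·(-2)·(1) + (-1)·(2)·(-1) + (-2)·(2)·(2) = -10; checking all 12 entries, every one matches. The claim holds.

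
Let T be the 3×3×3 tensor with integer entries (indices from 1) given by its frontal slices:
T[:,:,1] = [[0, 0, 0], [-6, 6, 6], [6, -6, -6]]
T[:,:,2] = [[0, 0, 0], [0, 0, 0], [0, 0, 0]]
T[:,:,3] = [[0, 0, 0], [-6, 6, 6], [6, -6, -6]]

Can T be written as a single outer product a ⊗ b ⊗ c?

Yes

If T = a ⊗ b ⊗ c then every fibre of T is a multiple of the corresponding factor, so read the factors off the fibres through the nonzero entry T[2,1,1] = -6.
The mode-1 fibre T[:,1,1] = [0, -6, 6] gives a = [0, 1, -1] (primitive direction); the mode-2 fibre T[2,:,1] = [-6, 6, 6] gives b = [1, -1, -1]; then c[k] = T[2,1,k] / (a[2]·b[1]) = [-6, 0, -6] / 1 = [-6, 0, -6].
Expanding [0, 1, -1] ⊗ [1, -1, -1] ⊗ [-6, 0, -6] reproduces all 27 entries of T, so T = [0, 1, -1] ⊗ [1, -1, -1] ⊗ [-6, 0, -6] and rank(T) ≤ 1.
Equivalently every frontal slice T[:,:,k] is c[k] times the rank-1 matrix [0, 1, -1] ⊗ [1, -1, -1]. So T has rank 1 (it is nonzero).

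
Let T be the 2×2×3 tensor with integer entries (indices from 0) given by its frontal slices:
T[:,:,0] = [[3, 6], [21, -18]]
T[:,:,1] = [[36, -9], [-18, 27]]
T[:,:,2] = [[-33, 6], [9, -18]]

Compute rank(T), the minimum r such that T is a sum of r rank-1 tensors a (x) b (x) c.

2

Lower bound: the mode-3 unfolding of T (rows indexed by k, columns by (i,j) = (0,0), (0,1), (1,0), (1,1)) is [[3, 6, 21, -18], [36, -9, -18, 27], [-33, 6, 9, -18]].
There the 2×2 minor on rows k ∈ {0, 1}, columns (i,j) ∈ {(0,0), (0,1)} is det [[3, 6], [36, -9]] = -243 ≠ 0, so this unfolding has rank ≥ 2; CP rank is at least every unfolding rank, so rank(T) ≥ 2. (Flattening ranks never certify an upper bound on CP rank; for that we must actually write T with 2 rank-1 terms.)
Upper bound — finding two terms. Write S_k = T[:,:,k] for the frontal slices: S₀ = [[3, 6], [21, -18]], S₁ = [[36, -9], [-18, 27]], S₂ = [[-33, 6], [9, -18]].
If T = a₁ (x) b₁ (x) c₁ + a₂ (x) b₂ (x) c₂ then each S_k = c₁[k]·a₁b₁ᵀ + c₂[k]·a₂b₂ᵀ. S₀ and S₁ are linearly independent, so a₁b₁ᵀ and a₂b₂ᵀ must span the same plane of matrices: they are the rank-1 matrices of the form x·S₀ + y·S₁.
det(x·S₀ + y·S₁) is −180·x² − 270·xy + 810·y² = (-90)·(2·x − 3·y)(x + 3·y), vanishing at (x:y) = (3:2) and (3:-1).
M₁ = 3·S₀ + 2·S₁ = [[81, 0], [27, 0]] = 27·[3, 1][1, 0]ᵀ and M₂ = 3·S₀ − S₁ = [[-27, 27], [81, -81]] = (-27)·[1, -3][1, -1]ᵀ, so take a₁ = [3, 1], b₁ = [1, 0], a₂ = [1, -3], b₂ = [1, -1].
Each slice is an integer combination of E₁ = a₁b₁ᵀ and E₂ = a₂b₂ᵀ: S₀ = 3·E₁ − 6·E₂, S₁ = 9·E₁ + 9·E₂, S₂ = −9·E₁ − 6·E₂; reading off coefficients, c₁ = [3, 9, -9] and c₂ = [-6, 9, -6].
Hence T = [3, 1] (x) [1, 0] (x) [3, 9, -9] + [1, -3] (x) [1, -1] (x) [-6, 9, -6], so rank(T) ≤ 2.
These bounds meet, so rank(T) = 2.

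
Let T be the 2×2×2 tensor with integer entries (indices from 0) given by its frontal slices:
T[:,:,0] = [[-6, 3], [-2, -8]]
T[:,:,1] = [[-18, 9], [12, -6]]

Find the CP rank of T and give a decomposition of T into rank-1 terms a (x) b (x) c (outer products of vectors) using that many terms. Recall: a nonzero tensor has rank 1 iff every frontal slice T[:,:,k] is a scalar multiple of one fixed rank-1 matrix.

Lower bound: in the mode-3 unfolding of T (rows indexed by k, columns by (i,j)) the 2×2 minor on rows k ∈ {0, 1}, columns (i,j) ∈ {(0,0), (1,0)} is det [[-6, -2], [-18, 12]] = -108 ≠ 0, so that unfolding has rank ≥ 2 and hence rank(T) ≥ 2 (CP rank is at least every unfolding rank, though it can be larger).
Upper bound: with S_k = T[:,:,k], the two rank-1 terms a₁b₁ᵀ, a₂b₂ᵀ are the rank-1 members of the pencil x·S₀ + y·S₁.
det(x·S₀ + y·S₁) is 54·x² + 162·xy = 54·(x + 3·y)(x), vanishing at (x:y) = (3:-1) and (0:1).
M₁ = 3·S₀ − S₁ = [[0, 0], [-18, -18]] = (-18)·(0, 1)(1, 1)ᵀ and M₂ = S₁ = [[-18, 9], [12, -6]] = (-3)·(3, -2)(2, -1)ᵀ, so take a₁ = (0, 1), b₁ = (1, 1), a₂ = (3, -2), b₂ = (2, -1).
Each slice is an integer combination of E₁ = a₁b₁ᵀ and E₂ = a₂b₂ᵀ: S₀ = −6·E₁ − E₂, S₁ = −3·E₂; reading off coefficients, c₁ = (-6, 0) and c₂ = (-1, -3).
Hence T = (0, 1) (x) (1, 1) (x) (-6, 0) + (3, -2) (x) (2, -1) (x) (-1, -3), so rank(T) ≤ 2.
These bounds meet, so rank(T) = 2.

rank(T) = 2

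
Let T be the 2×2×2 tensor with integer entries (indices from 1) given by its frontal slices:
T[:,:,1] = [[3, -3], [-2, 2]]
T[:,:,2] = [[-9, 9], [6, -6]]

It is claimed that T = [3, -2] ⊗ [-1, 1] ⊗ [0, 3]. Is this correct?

No

Reconstruct entry (1,1,1) from the claimed factors: Σₗ aₗ[1]bₗ[1]cₗ[1] = (3)·(-1)·(0) = 0, but T[1,1,1] = 3. The claim is false.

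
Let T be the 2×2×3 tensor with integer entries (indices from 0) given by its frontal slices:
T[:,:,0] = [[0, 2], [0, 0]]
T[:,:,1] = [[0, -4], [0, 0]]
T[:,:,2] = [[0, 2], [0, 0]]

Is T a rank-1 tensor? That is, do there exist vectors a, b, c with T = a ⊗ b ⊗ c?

Yes

The mode-1 fibre T[:,1,0] = [2, 0] gives a = [1, 0] (primitive direction); the mode-2 fibre T[0,:,0] = [0, 2] gives b = [0, 1]; then c[k] = T[0,1,k] / (a[0]·b[1]) = [2, -4, 2] / 1 = [2, -4, 2].
Expanding [1, 0] ⊗ [0, 1] ⊗ [2, -4, 2] reproduces all 12 entries of T, so T = [1, 0] ⊗ [0, 1] ⊗ [2, -4, 2] and rank(T) ≤ 1.
Equivalently every frontal slice T[:,:,k] is c[k] times the rank-1 matrix [1, 0] ⊗ [0, 1]. So T has rank 1 (it is nonzero).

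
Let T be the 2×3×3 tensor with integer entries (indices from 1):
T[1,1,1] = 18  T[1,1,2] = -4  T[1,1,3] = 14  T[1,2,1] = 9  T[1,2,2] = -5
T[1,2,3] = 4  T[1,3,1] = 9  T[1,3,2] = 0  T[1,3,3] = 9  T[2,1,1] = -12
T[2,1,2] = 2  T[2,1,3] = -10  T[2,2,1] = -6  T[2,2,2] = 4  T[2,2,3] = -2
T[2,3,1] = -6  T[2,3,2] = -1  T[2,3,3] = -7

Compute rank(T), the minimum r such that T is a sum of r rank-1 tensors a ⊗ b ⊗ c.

2

Lower bound: the mode-2 unfolding of T (rows indexed by j, columns by (i,k) = (1,1), (1,2), (1,3), (2,1), (2,2), (2,3)) is [[18, -4, 14, -12, 2, -10], [9, -5, 4, -6, 4, -2], [9, 0, 9, -6, -1, -7]].
There the 2×2 minor on rows j ∈ {1, 2}, columns (i,k) ∈ {(1,1), (1,2)} is det [[18, -4], [9, -5]] = -54 ≠ 0, so this unfolding has rank ≥ 2; CP rank is at least every unfolding rank, so rank(T) ≥ 2. (Flattening ranks never certify an upper bound on CP rank; for that we must actually write T with 2 rank-1 terms.)
Upper bound — finding two terms. Write S_k = T[:,:,k] for the frontal slices: S₁ = [[18, 9, 9], [-12, -6, -6]], S₂ = [[-4, -5, 0], [2, 4, -1]], S₃ = [[14, 4, 9], [-10, -2, -7]].
If T = a₁ ⊗ b₁ ⊗ c₁ + a₂ ⊗ b₂ ⊗ c₂ then each S_k = c₁[k]·a₁b₁ᵀ + c₂[k]·a₂b₂ᵀ. S₁ and S₂ are linearly independent, so a₁b₁ᵀ and a₂b₂ᵀ must span the same plane of matrices: they are the rank-1 matrices of the form x·S₁ + y·S₂.
The 2×2 minor of x·S₁ + y·S₂ on rows {1,2}, columns {1,2} is 18·xy − 6·y² = 6·(3·x − y)(y), vanishing at (x:y) = (1:3) and (1:0).
M₁ = S₁ + 3·S₂ = [[6, -6, 9], [-6, 6, -9]] = 3·[1, -1][2, -2, 3]ᵀ and M₂ = S₁ = [[18, 9, 9], [-12, -6, -6]] = 3·[3, -2][2, 1, 1]ᵀ, so take a₁ = [1, -1], b₁ = [2, -2, 3], a₂ = [3, -2], b₂ = [2, 1, 1].
Each slice is an integer combination of E₁ = a₁b₁ᵀ and E₂ = a₂b₂ᵀ: S₁ = 3·E₂, S₂ = E₁ − E₂, S₃ = E₁ + 2·E₂; reading off coefficients, c₁ = [0, 1, 1] and c₂ = [3, -1, 2].
Hence T = [1, -1] ⊗ [2, -2, 3] ⊗ [0, 1, 1] + [3, -2] ⊗ [2, 1, 1] ⊗ [3, -1, 2], so rank(T) ≤ 2.
These bounds meet, so rank(T) = 2.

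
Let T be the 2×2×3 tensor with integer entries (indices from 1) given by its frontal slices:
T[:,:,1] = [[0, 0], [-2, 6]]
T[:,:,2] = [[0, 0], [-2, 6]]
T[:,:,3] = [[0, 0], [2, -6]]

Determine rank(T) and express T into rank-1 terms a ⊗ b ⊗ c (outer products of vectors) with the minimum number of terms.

Lower bound: T ≠ 0 (e.g. T[2,1,1] = -2), so rank(T) ≥ 1.
Upper bound: if T = a ⊗ b ⊗ c then every fibre of T is a multiple of the corresponding factor, so read the factors off the fibres through the nonzero entry T[2,1,1] = -2.
The mode-1 fibre T[:,1,1] = [0, -2] gives a = [0, 1] (primitive direction); the mode-2 fibre T[2,:,1] = [-2, 6] gives b = [1, -3]; then c[k] = T[2,1,k] / (a[2]·b[1]) = [-2, -2, 2] / 1 = [-2, -2, 2].
Expanding [0, 1] ⊗ [1, -3] ⊗ [-2, -2, 2] reproduces all 12 entries of T, so T = [0, 1] ⊗ [1, -3] ⊗ [-2, -2, 2] and rank(T) ≤ 1.
These bounds meet, so rank(T) = 1.

rank(T) = 1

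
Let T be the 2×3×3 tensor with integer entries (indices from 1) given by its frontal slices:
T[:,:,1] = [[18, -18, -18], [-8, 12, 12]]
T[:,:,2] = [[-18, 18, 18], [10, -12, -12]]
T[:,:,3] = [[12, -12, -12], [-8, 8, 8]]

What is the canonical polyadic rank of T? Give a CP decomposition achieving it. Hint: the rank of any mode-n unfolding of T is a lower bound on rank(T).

Lower bound: in the mode-2 unfolding of T (rows indexed by j, columns by (i,k)) the 2×2 minor on rows j ∈ {1, 2}, columns (i,k) ∈ {(1,1), (2,1)} is det [[18, -8], [-18, 12]] = 72 ≠ 0, so that unfolding has rank ≥ 2 and hence rank(T) ≥ 2 (CP rank is at least every unfolding rank, though it can be larger).
Upper bound: with S_k = T[:,:,k], the two rank-1 terms a₁b₁ᵀ, a₂b₂ᵀ are the rank-1 members of the pencil x·S₁ + y·S₂.
The 2×2 minor of x·S₁ + y·S₂ on rows {1,2}, columns {1,2} is 72·x² − 108·xy + 36·y² = 36·(2·x − y)(x − y), vanishing at (x:y) = (1:2) and (1:1).
M₁ = S₁ + 2·S₂ = [[-18, 18, 18], [12, -12, -12]] = (-6)·[3, -2][1, -1, -1]ᵀ and M₂ = S₁ + S₂ = [[0, 0, 0], [2, 0, 0]] = 2·[0, 1][1, 0, 0]ᵀ, so take a₁ = [3, -2], b₁ = [1, -1, -1], a₂ = [0, 1], b₂ = [1, 0, 0].
Each slice is an integer combination of E₁ = a₁b₁ᵀ and E₂ = a₂b₂ᵀ: S₁ = 6·E₁ + 4·E₂, S₂ = −6·E₁ − 2·E₂, S₃ = 4·E₁; reading off coefficients, c₁ = [6, -6, 4] and c₂ = [4, -2, 0].
Hence T = [3, -2] ⊗ [1, -1, -1] ⊗ [6, -6, 4] + [0, 1] ⊗ [1, 0, 0] ⊗ [4, -2, 0], so rank(T) ≤ 2.
These bounds meet, so rank(T) = 2.

rank(T) = 2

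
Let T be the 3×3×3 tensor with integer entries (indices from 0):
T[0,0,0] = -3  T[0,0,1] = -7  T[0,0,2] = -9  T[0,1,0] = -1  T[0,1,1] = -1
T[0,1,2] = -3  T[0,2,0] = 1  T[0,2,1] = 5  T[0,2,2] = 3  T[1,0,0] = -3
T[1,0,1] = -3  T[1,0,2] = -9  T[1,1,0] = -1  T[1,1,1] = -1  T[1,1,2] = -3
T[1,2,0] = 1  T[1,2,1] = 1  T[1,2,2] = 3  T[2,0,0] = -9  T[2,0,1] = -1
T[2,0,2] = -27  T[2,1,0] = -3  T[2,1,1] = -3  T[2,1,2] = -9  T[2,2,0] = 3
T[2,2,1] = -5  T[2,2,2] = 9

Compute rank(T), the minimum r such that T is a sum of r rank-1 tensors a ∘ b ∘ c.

2

Lower bound: in the mode-1 unfolding of T (rows indexed by i, columns by (j,k)) the 2×2 minor on rows i ∈ {0, 1}, columns (j,k) ∈ {(0,0), (0,1)} is det [[-3, -7], [-3, -3]] = -12 ≠ 0, so that unfolding has rank ≥ 2 and hence rank(T) ≥ 2 (CP rank is at least every unfolding rank, though it can be larger).
Upper bound: with S_k = T[:,:,k], the two rank-1 terms a₁b₁ᵀ, a₂b₂ᵀ are the rank-1 members of the pencil x·S₀ + y·S₁.
The 2×2 minor of x·S₀ + y·S₁ on rows {0,1}, columns {0,1} is 4·xy + 4·y² = 4·(y)(x + y), vanishing at (x:y) = (1:0) and (1:-1).
M₁ = S₀ = [[-3, -1, 1], [-3, -1, 1], [-9, -3, 3]] = −[1, 1, 3][3, 1, -1]ᵀ and M₂ = S₀ − S₁ = [[4, 0, -4], [0, 0, 0], [-8, 0, 8]] = 4·[1, 0, -2][1, 0, -1]ᵀ, so take a₁ = [1, 1, 3], b₁ = [3, 1, -1], a₂ = [1, 0, -2], b₂ = [1, 0, -1].
Each slice is an integer combination of E₁ = a₁b₁ᵀ and E₂ = a₂b₂ᵀ: S₀ = −E₁, S₁ = −E₁ − 4·E₂, S₂ = −3·E₁; reading off coefficients, c₁ = [-1, -1, -3] and c₂ = [0, -4, 0].
Hence T = [1, 1, 3] ∘ [3, 1, -1] ∘ [-1, -1, -3] + [1, 0, -2] ∘ [1, 0, -1] ∘ [0, -4, 0], so rank(T) ≤ 2.
These bounds meet, so rank(T) = 2.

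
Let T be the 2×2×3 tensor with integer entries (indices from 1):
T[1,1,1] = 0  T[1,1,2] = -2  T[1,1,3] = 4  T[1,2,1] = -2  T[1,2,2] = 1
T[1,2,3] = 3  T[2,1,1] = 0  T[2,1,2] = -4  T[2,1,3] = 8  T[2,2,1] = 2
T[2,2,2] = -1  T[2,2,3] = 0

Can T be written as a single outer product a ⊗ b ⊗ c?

The mode-3 unfolding of T (rows indexed by k, columns by (i,j) = (1,1), (1,2), (2,1), (2,2)) is [[0, -2, 0, 2], [-2, 1, -4, -1], [4, 3, 8, 0]].
There the 3×3 minor on rows k ∈ {1, 2, 3}, columns (i,j) ∈ {(1,1), (1,2), (2,2)} is det [[0, -2, 2], [-2, 1, -1], [4, 3, 0]] = -12 ≠ 0, so this unfolding has rank ≥ 3; CP rank is at least every unfolding rank, so rank(T) ≥ 3.
In particular rank(T) ≥ 3 > 1, so T is not rank-1.

No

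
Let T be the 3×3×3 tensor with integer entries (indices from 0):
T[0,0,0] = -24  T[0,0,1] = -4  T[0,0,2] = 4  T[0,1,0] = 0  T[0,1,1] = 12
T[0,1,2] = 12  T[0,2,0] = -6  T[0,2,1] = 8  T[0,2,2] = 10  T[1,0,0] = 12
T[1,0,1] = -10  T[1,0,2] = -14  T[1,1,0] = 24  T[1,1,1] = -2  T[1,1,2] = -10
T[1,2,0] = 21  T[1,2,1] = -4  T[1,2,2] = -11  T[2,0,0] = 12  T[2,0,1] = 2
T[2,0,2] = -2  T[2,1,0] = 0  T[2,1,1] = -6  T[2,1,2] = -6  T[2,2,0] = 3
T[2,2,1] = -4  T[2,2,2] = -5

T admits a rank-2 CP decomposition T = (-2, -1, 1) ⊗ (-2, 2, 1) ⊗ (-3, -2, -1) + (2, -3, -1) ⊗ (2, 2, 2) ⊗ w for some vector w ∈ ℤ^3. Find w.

Subtract the known terms from T to get the rank-1 residual R = (2, -3, -1) ⊗ (2, 2, 2) ⊗ w, so R[i,j,k] = a[i]·b[j]·w[k]. Pick indices with nonzero a[0]·b[0] = (2)·(2) = 4. Only the fibre through (0,0,·) is needed: R[0,0,:] = T[0,0,:] − Σₗ aₗ[0]bₗ[0]cₗ = [-24, -4, 4] − (-2)·(-2)·(-3, -2, -1) = [-12, 4, 8]. Then w[k] = R[0,0,k] / 4 for each k, giving w = [-12, 4, 8] / 4 = (-3, 1, 2).

w = (-3, 1, 2)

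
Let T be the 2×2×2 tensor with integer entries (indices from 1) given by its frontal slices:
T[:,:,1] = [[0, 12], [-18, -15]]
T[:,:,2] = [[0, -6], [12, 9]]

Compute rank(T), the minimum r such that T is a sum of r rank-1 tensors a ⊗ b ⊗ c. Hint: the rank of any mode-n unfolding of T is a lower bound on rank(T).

Lower bound: the mode-2 unfolding of T (rows indexed by j, columns by (i,k) = (1,1), (1,2), (2,1), (2,2)) is [[0, 0, -18, 12], [12, -6, -15, 9]].
There the 2×2 minor on rows j ∈ {1, 2}, columns (i,k) ∈ {(1,1), (2,1)} is det [[0, -18], [12, -15]] = 216 ≠ 0, so this unfolding has rank ≥ 2; CP rank is at least every unfolding rank, so rank(T) ≥ 2. (Flattening ranks never certify an upper bound on CP rank; for that we must actually write T with 2 rank-1 terms.)
Upper bound — finding two terms. Write S_k = T[:,:,k] for the frontal slices: S₁ = [[0, 12], [-18, -15]], S₂ = [[0, -6], [12, 9]].
If T = a₁ ⊗ b₁ ⊗ c₁ + a₂ ⊗ b₂ ⊗ c₂ then each S_k = c₁[k]·a₁b₁ᵀ + c₂[k]·a₂b₂ᵀ. S₁ and S₂ are linearly independent, so a₁b₁ᵀ and a₂b₂ᵀ must span the same plane of matrices: they are the rank-1 matrices of the form x·S₁ + y·S₂.
det(x·S₁ + y·S₂) is 216·x² − 252·xy + 72·y² = 36·(3·x − 2·y)(2·x − y), vanishing at (x:y) = (2:3) and (1:2).
M₁ = 2·S₁ + 3·S₂ = [[0, 6], [0, -3]] = 3·[2, -1][0, 1]ᵀ and M₂ = S₁ + 2·S₂ = [[0, 0], [6, 3]] = 3·[0, 1][2, 1]ᵀ, so take a₁ = [2, -1], b₁ = [0, 1], a₂ = [0, 1], b₂ = [2, 1].
Each slice is an integer combination of E₁ = a₁b₁ᵀ and E₂ = a₂b₂ᵀ: S₁ = 6·E₁ − 9·E₂, S₂ = −3·E₁ + 6·E₂; reading off coefficients, c₁ = [6, -3] and c₂ = [-9, 6].
Hence T = [2, -1] ⊗ [0, 1] ⊗ [6, -3] + [0, 1] ⊗ [2, 1] ⊗ [-9, 6], so rank(T) ≤ 2.
These bounds meet, so rank(T) = 2.
Check entry T[2,2,2] = 9: (-1)·(1)·(-3) + (1)·(1)·(6) = 9.

2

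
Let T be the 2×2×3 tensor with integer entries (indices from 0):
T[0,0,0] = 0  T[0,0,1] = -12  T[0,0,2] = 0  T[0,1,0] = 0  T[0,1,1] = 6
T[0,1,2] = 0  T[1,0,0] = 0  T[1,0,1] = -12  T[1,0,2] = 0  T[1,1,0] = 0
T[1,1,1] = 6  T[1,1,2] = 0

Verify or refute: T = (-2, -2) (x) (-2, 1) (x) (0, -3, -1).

Reconstruct entry (0,0,2) from the claimed factors: Σₗ aₗ[0]bₗ[0]cₗ[2] = (-2)·(-2)·(-1) = -4, but T[0,0,2] = 0. The claim is false.

No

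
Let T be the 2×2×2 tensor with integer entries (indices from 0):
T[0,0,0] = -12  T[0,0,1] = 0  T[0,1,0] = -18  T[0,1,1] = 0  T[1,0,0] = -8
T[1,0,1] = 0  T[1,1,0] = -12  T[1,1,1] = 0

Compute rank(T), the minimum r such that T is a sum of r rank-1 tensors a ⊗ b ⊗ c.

Lower bound: T ≠ 0 (e.g. T[0,0,0] = -12), so rank(T) ≥ 1.
Upper bound: the mode-1 fibre T[:,0,0] = [-12, -8] gives a = (3, 2) (primitive direction); the mode-2 fibre T[0,:,0] = [-12, -18] gives b = (2, 3); then c[k] = T[0,0,k] / (a[0]·b[0]) = [-12, 0] / 6 = (-2, 0).
Expanding (3, 2) ⊗ (2, 3) ⊗ (-2, 0) reproduces all 8 entries of T, so T = (3, 2) ⊗ (2, 3) ⊗ (-2, 0) and rank(T) ≤ 1.
These bounds meet, so rank(T) = 1.

1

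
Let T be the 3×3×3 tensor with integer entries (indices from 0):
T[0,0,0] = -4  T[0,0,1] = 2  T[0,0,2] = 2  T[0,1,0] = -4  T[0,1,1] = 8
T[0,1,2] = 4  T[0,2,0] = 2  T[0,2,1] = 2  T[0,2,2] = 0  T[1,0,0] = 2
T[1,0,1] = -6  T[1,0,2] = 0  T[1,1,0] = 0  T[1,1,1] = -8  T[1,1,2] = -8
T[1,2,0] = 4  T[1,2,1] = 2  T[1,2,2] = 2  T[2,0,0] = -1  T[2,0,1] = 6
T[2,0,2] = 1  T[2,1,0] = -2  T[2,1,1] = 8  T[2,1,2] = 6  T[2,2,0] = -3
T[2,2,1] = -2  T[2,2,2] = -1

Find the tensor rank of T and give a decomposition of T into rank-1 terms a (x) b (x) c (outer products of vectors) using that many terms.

Lower bound: the mode-2 unfolding of T (rows indexed by j, columns by (i,k) = (0,0), (0,1), (0,2), (1,0), (1,1), (1,2), (2,0), (2,1), (2,2)) is [[-4, 2, 2, 2, -6, 0, -1, 6, 1], [-4, 8, 4, 0, -8, -8, -2, 8, 6], [2, 2, 0, 4, 2, 2, -3, -2, -1]].
There the 3×3 minor on rows j ∈ {0, 1, 2}, columns (i,k) ∈ {(0,0), (0,1), (1,0)} is det [[-4, 2, 2], [-4, 8, 0], [2, 2, 4]] = -144 ≠ 0, so this unfolding has rank ≥ 3; CP rank is at least every unfolding rank, so rank(T) ≥ 3. (Unfolding ranks only ever bound the CP rank from below — rank(T) can be strictly larger than all of them — so the matching upper bound has to come from an explicit 3-term decomposition.)
Upper bound: T is a sum of 3 rank-1 terms, T = [0, 2, -1] (x) [1, -2, 1] (x) [1, 0, 1] + [1, -1, 1] (x) [1, 2, 0] (x) [-2, 4, 2] + [1, 1, -1] (x) [1, 0, -1] (x) [-2, -2, 0] (one valid choice — decompositions are not unique — normalised so each a, b is primitive with positive first nonzero entry; check it by expanding all entries), so rank(T) ≤ 3.
These bounds meet, so rank(T) = 3.

rank(T) = 3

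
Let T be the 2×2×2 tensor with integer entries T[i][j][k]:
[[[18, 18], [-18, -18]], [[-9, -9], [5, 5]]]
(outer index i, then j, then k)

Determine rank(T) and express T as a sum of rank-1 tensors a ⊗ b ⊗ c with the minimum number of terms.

Lower bound: the mode-1 unfolding of T (rows indexed by i, columns by (j,k) = (0,0), (0,1), (1,0), (1,1)) is [[18, 18, -18, -18], [-9, -9, 5, 5]].
There the 2×2 minor on rows i ∈ {0, 1}, columns (j,k) ∈ {(0,0), (1,0)} is det [[18, -18], [-9, 5]] = -72 ≠ 0, so this unfolding has rank ≥ 2; CP rank is at least every unfolding rank, so rank(T) ≥ 2. (Unfolding ranks only ever bound the CP rank from below — rank(T) can be strictly larger than all of them — so the matching upper bound has to come from an explicit 2-term decomposition.)
Upper bound — finding two terms. Every mode-3 slice of T is a multiple of one matrix: T[:,:,k] = c[k]·M with c = [1, 1] and M = [[18, -18], [-9, 5]] (rows indexed by i, columns by j). So it suffices to write M as a sum of two rank-1 matrices.
Splitting M by its rows (i = 0, 1), M = [1, 0][18, -18]ᵀ + [0, 1][-9, 5]ᵀ.
Hence T = [1, 0] ⊗ [18, -18] ⊗ [1, 1] + [0, 1] ⊗ [-9, 5] ⊗ [1, 1], so rank(T) ≤ 2.
These bounds meet, so rank(T) = 2.

rank(T) = 2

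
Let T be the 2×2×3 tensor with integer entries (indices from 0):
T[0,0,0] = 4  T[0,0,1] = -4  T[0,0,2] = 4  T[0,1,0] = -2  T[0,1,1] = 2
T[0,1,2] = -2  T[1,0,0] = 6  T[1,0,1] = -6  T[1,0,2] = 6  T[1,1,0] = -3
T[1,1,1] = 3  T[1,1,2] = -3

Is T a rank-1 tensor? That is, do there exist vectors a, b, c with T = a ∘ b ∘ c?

Yes

If T = a ∘ b ∘ c then every fibre of T is a multiple of the corresponding factor, so read the factors off the fibres through the nonzero entry T[0,0,0] = 4.
The mode-1 fibre T[:,0,0] = [4, 6] gives a = [2, 3] (primitive direction); the mode-2 fibre T[0,:,0] = [4, -2] gives b = [2, -1]; then c[k] = T[0,0,k] / (a[0]·b[0]) = [4, -4, 4] / 4 = [1, -1, 1].
Expanding [2, 3] ∘ [2, -1] ∘ [1, -1, 1] reproduces all 12 entries of T, so T = [2, 3] ∘ [2, -1] ∘ [1, -1, 1] and rank(T) ≤ 1.
Equivalently every frontal slice T[:,:,k] is c[k] times the rank-1 matrix [2, 3] ∘ [2, -1]. So T has rank 1 (it is nonzero).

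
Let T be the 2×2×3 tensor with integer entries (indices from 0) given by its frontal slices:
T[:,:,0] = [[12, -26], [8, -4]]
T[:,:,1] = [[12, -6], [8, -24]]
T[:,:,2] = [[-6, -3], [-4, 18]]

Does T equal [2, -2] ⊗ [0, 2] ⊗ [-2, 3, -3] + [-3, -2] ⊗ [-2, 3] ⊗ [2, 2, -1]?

Reconstruct entrywise from the claimed factors. For example, T[0,0,0] = 12 and Σₗ aₗ[0]bₗ[0]cₗ[0] = (2)·(0)·(-2) + (-3)·(-2)·(2) = 12; checking all 12 entries, every one matches. The claim holds.

Yes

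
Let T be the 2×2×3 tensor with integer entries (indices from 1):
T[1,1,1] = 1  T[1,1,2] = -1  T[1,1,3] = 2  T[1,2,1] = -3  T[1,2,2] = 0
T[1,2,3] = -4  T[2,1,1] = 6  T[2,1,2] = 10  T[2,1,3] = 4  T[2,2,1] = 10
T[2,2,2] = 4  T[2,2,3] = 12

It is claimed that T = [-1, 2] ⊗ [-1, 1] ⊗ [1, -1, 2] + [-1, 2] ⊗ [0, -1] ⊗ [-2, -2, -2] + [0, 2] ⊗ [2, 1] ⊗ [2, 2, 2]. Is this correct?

Reconstruct entry (1,2,2) from the claimed factors: Σₗ aₗ[1]bₗ[2]cₗ[2] = (-1)·(1)·(-1) + (-1)·(-1)·(-2) + (0)·(1)·(2) = -1, but T[1,2,2] = 0. The claim is false.

No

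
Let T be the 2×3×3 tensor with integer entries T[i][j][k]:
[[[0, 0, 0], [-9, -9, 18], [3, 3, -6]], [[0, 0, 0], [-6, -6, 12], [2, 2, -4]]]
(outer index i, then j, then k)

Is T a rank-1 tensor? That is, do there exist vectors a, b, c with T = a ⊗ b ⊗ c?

Yes

The mode-1 fibre T[:,1,0] = [-9, -6] gives a = [3, 2] (primitive direction); the mode-2 fibre T[0,:,0] = [0, -9, 3] gives b = [0, 3, -1]; then c[k] = T[0,1,k] / (a[0]·b[1]) = [-9, -9, 18] / 9 = [-1, -1, 2].
Expanding [3, 2] ⊗ [0, 3, -1] ⊗ [-1, -1, 2] reproduces all 18 entries of T, so T = [3, 2] ⊗ [0, 3, -1] ⊗ [-1, -1, 2] and rank(T) ≤ 1.
Equivalently every frontal slice T[:,:,k] is c[k] times the rank-1 matrix [3, 2] ⊗ [0, 3, -1]. So T has rank 1 (it is nonzero).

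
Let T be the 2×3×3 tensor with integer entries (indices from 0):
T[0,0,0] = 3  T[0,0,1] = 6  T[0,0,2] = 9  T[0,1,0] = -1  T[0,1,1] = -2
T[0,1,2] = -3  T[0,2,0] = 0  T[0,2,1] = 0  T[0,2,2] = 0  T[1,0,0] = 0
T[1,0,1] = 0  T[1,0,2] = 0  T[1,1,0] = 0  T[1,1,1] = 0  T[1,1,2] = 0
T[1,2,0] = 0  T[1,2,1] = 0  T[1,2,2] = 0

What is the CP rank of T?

Lower bound: T ≠ 0 (e.g. T[0,0,0] = 3), so rank(T) ≥ 1.
Upper bound: the mode-1 fibre T[:,0,0] = [3, 0] gives a = [1, 0] (primitive direction); the mode-2 fibre T[0,:,0] = [3, -1, 0] gives b = [3, -1, 0]; then c[k] = T[0,0,k] / (a[0]·b[0]) = [3, 6, 9] / 3 = [1, 2, 3].
Expanding [1, 0] ⊗ [3, -1, 0] ⊗ [1, 2, 3] reproduces all 18 entries of T, so T = [1, 0] ⊗ [3, -1, 0] ⊗ [1, 2, 3] and rank(T) ≤ 1.
These bounds meet, so rank(T) = 1.

1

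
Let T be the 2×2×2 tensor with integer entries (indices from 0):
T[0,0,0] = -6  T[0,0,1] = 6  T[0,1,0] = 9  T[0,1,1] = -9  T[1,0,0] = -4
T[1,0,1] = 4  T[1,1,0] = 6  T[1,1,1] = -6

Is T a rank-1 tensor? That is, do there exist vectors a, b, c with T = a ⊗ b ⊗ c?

Yes

If T = a ⊗ b ⊗ c then every fibre of T is a multiple of the corresponding factor, so read the factors off the fibres through the nonzero entry T[0,0,0] = -6.
The mode-1 fibre T[:,0,0] = [-6, -4] gives a = (3, 2) (primitive direction); the mode-2 fibre T[0,:,0] = [-6, 9] gives b = (2, -3); then c[k] = T[0,0,k] / (a[0]·b[0]) = [-6, 6] / 6 = (-1, 1).
Expanding (3, 2) ⊗ (2, -3) ⊗ (-1, 1) reproduces all 8 entries of T, so T = (3, 2) ⊗ (2, -3) ⊗ (-1, 1) and rank(T) ≤ 1.
Equivalently every frontal slice T[:,:,k] is c[k] times the rank-1 matrix (3, 2) ⊗ (2, -3). So T has rank 1 (it is nonzero).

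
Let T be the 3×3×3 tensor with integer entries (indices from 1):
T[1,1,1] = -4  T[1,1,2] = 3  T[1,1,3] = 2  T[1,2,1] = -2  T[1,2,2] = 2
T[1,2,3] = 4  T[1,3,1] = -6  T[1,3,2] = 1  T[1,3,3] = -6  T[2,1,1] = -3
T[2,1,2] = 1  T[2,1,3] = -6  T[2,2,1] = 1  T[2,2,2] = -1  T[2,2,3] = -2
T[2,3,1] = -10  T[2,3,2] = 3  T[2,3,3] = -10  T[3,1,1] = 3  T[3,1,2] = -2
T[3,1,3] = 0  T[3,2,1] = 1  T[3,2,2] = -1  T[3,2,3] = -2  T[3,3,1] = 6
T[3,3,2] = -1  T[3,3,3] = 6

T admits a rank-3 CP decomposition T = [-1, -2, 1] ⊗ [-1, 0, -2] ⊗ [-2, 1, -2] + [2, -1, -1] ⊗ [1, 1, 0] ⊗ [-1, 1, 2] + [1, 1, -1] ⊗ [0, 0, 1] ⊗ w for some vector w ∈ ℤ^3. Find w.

w = [-2, -1, -2]

Subtract the known terms from T to get the rank-1 residual R = [1, 1, -1] ⊗ [0, 0, 1] ⊗ w, so R[i,j,k] = a[i]·b[j]·w[k]. Pick indices with nonzero a[1]·b[3] = (1)·(1) = 1. Only the fibre through (1,3,·) is needed: R[1,3,:] = T[1,3,:] − Σₗ aₗ[1]bₗ[3]cₗ = [-6, 1, -6] − (-1)·(-2)·[-2, 1, -2] − (2)·(0)·[-1, 1, 2] = [-2, -1, -2]. Then w[k] = R[1,3,k] / 1 for each k, giving w = [-2, -1, -2] / 1 = [-2, -1, -2].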